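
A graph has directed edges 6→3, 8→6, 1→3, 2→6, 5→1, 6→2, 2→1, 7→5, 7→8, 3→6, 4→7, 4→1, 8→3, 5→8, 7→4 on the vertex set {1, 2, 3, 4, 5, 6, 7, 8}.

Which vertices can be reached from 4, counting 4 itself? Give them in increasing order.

1, 2, 3, 4, 5, 6, 7, 8

Start at 4.
Its neighbours: 1, 7.
Then their neighbours: 3, 5, 8.
Then next layer: 6.
Then next layer: 2.
Every vertex is now reached.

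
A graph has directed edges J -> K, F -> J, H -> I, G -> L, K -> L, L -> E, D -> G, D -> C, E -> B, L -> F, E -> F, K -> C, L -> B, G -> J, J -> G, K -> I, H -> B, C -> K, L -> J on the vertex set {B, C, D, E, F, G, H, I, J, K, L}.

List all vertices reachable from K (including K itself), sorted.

B, C, E, F, G, I, J, K, L

Start at K.
Its neighbours: C, I, L.
Then their neighbours: B, E, F, J.
Then next layer: G.
Nothing further is reachable.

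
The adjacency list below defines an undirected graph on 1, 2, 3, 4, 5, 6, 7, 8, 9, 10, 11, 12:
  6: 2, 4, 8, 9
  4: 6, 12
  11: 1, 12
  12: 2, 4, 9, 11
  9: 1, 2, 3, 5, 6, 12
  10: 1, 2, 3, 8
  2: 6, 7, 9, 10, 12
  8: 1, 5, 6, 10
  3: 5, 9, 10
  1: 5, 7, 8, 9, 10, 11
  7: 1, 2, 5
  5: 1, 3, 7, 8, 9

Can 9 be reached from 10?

Yes

Explore from 10.
Distance 1: reach 1, 2, 3, 8.
Distance 2: reach 5, 6, 7, 9, 11, 12.
Found 9.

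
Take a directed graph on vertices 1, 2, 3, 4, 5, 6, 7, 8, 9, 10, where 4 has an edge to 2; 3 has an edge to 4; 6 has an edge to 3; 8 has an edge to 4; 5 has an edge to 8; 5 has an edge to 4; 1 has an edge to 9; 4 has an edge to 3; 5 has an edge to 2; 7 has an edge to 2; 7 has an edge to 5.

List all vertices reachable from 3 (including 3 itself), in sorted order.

2, 3, 4

Start at 3.
Its neighbours: 4.
Then their neighbours: 2.
Nothing further is reachable.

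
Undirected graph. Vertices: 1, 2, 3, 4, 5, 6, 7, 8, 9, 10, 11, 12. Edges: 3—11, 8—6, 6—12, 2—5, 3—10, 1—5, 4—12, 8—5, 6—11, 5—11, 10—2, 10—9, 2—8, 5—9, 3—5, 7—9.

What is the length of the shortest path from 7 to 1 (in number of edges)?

3

Distance 0: 7.
Distance 1: 9.
Distance 2: 5, 10.
Distance 3: 1, 2, 3, 8, 11 — contains 1.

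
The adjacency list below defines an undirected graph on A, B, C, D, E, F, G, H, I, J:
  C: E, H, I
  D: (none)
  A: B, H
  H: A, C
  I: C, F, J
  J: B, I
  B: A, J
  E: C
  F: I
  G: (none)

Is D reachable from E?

Explore from E.
Distance 1: reach C.
Distance 2: reach H, I.
Distance 3: reach A, F, J.
Distance 4: reach B.
The search is exhausted without reaching D; it lies in a different component.

No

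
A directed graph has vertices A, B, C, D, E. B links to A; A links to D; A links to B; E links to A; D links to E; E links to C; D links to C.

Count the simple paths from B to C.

B→A→D→C
B→A→D→E→C

2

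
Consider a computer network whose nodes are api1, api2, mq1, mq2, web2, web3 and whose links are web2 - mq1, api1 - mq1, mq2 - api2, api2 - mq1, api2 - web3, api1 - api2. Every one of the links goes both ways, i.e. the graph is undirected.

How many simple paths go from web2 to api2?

2

web2–mq1–api1–api2
web2–mq1–api2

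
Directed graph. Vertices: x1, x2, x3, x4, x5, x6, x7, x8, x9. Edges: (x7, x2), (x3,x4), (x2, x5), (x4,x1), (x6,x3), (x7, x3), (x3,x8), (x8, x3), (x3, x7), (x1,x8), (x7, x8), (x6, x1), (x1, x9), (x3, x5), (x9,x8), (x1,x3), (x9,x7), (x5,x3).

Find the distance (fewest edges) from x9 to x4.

3

Distance 0: x9.
Distance 1: x7, x8.
Distance 2: x2, x3.
Distance 3: x4, x5 — contains x4.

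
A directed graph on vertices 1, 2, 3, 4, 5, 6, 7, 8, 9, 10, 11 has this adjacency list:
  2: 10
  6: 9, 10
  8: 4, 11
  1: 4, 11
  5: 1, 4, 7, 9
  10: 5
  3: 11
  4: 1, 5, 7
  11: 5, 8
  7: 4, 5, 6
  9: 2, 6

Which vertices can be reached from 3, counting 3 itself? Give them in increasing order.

1, 2, 3, 4, 5, 6, 7, 8, 9, 10, 11

Start at 3.
Its neighbours: 11.
Then their neighbours: 5, 8.
Then next layer: 1, 4, 7, 9.
Then next layer: 2, 6.
Then next layer: 10.
Every vertex is now reached.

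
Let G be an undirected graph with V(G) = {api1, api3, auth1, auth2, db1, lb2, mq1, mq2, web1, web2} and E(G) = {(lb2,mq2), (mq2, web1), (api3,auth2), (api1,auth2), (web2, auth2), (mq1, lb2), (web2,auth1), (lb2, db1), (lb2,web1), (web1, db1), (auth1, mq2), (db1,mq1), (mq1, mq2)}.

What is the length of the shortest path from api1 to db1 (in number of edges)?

6

Distance 0: api1.
Distance 1: auth2.
Distance 2: api3, web2.
Distance 3: auth1.
Distance 4: mq2.
Distance 5: lb2, mq1, web1.
Distance 6: db1 — contains db1.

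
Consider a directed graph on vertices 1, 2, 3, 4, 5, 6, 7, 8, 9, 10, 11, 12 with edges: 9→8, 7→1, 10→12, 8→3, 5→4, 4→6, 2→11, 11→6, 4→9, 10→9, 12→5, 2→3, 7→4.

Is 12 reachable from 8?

Explore from 8.
Distance 1: reach 3.
The search from 8 is exhausted; no directed path reaches 12.

No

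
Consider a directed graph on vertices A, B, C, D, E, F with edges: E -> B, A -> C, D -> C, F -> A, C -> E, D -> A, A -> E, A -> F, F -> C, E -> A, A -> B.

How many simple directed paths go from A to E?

3

A→C→E
A→E
A→F→C→E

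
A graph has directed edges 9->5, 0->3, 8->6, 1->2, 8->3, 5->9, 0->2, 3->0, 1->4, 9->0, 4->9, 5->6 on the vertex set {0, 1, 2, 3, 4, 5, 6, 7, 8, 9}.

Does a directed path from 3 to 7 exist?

No

Explore from 3.
Distance 1: reach 0.
Distance 2: reach 2.
The search from 3 is exhausted; no directed path reaches 7.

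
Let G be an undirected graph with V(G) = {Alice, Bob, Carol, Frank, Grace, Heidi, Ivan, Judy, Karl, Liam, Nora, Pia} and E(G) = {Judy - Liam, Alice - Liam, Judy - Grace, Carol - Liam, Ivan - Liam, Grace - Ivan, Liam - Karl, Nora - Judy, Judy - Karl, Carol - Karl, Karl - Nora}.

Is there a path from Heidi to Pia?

No

Heidi has no edges, so nothing is reachable from it.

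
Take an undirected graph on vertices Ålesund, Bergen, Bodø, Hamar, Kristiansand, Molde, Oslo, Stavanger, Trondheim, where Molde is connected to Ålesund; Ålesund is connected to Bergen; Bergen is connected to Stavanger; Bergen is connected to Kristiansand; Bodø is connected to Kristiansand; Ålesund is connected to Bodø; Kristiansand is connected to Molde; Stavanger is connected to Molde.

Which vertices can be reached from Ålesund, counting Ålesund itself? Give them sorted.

Start at Ålesund.
Its neighbours: Bergen, Bodø, Molde.
Then their neighbours: Kristiansand, Stavanger.
Nothing further is reachable.

Ålesund, Bergen, Bodø, Kristiansand, Molde, Stavanger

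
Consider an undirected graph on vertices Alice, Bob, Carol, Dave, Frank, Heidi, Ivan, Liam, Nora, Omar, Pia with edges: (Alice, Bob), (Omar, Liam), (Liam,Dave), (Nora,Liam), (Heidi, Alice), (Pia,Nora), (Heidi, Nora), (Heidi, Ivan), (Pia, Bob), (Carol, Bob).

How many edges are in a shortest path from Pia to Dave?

Distance 0: Pia.
Distance 1: Bob, Nora.
Distance 2: Alice, Carol, Heidi, Liam.
Distance 3: Dave, Ivan, Omar — contains Dave.

3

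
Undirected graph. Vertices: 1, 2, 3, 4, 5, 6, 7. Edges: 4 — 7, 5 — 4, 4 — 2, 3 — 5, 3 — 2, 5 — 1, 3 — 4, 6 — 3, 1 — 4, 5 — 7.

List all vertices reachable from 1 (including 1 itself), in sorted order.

Start at 1.
Its neighbours: 4, 5.
Then their neighbours: 2, 3, 7.
Then next layer: 6.
Every vertex is now reached.

1, 2, 3, 4, 5, 6, 7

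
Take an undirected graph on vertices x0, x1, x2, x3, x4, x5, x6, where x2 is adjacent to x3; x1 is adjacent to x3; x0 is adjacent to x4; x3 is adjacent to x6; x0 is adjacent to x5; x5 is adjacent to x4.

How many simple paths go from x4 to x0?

x4–x0
x4–x5–x0

2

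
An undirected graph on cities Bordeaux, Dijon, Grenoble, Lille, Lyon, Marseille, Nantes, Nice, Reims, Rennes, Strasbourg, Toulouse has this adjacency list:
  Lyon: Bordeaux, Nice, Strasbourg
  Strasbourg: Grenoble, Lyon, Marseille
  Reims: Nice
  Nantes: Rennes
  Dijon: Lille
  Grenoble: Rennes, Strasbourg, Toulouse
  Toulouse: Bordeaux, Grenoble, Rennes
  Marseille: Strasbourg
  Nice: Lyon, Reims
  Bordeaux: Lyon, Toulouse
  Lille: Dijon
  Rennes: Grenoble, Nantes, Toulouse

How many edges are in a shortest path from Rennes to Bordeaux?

Distance 0: Rennes.
Distance 1: Grenoble, Nantes, Toulouse.
Distance 2: Bordeaux, Strasbourg — contains Bordeaux.

2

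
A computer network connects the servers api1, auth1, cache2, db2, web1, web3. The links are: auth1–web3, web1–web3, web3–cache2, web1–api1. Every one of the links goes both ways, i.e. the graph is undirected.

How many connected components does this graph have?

From api1: component {api1, auth1, cache2, web1, web3}.
From db2: component {db2}.
That's 2 components.

2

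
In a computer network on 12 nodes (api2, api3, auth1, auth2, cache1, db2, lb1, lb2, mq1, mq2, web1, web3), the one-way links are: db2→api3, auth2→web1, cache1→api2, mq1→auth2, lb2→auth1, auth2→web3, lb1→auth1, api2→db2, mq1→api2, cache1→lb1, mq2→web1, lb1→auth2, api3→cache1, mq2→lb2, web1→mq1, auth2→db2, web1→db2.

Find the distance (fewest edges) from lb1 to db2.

2

Distance 0: lb1.
Distance 1: auth1, auth2.
Distance 2: db2, web1, web3 — contains db2.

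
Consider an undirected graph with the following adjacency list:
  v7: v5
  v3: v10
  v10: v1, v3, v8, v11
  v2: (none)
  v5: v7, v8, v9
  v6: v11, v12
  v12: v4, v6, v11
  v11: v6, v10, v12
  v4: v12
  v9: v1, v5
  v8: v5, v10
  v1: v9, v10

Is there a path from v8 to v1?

Yes

Explore from v8.
Distance 1: reach v5, v10.
Distance 2: reach v1, v3, v7, v9, v11.
Found v1.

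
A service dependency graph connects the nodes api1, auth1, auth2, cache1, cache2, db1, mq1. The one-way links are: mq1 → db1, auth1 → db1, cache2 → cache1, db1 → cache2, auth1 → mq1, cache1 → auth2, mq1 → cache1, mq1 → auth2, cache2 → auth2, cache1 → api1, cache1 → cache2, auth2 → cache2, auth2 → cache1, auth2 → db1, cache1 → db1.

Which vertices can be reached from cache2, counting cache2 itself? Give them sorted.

api1, auth2, cache1, cache2, db1

Start at cache2.
Its neighbours: auth2, cache1.
Then their neighbours: api1, db1.
Nothing further is reachable.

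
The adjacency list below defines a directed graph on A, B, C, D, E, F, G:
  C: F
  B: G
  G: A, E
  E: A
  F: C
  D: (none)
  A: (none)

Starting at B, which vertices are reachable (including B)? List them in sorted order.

A, B, E, G

Start at B.
Its neighbours: G.
Then their neighbours: A, E.
Nothing further is reachable.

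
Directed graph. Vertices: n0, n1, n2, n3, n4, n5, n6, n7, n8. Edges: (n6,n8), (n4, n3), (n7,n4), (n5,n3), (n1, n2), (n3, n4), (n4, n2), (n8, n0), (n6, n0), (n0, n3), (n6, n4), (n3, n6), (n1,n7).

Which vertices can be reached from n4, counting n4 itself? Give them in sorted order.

Start at n4.
Its neighbours: n2, n3.
Then their neighbours: n6.
Then next layer: n0, n8.
Nothing further is reachable.

n0, n2, n3, n4, n6, n8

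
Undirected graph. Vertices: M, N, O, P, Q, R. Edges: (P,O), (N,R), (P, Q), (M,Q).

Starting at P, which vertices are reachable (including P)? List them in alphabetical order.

M, O, P, Q

Start at P.
Its neighbours: O, Q.
Then their neighbours: M.
Nothing further is reachable.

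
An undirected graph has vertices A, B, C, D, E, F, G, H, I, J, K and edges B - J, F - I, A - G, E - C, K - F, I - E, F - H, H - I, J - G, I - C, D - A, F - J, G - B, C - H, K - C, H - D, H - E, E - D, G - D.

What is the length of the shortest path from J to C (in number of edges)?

3

Distance 0: J.
Distance 1: B, F, G.
Distance 2: A, D, H, I, K.
Distance 3: C, E — contains C.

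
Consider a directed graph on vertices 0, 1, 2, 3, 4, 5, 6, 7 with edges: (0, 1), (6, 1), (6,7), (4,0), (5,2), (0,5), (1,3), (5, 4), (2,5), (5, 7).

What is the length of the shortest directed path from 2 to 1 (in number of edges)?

4

Distance 0: 2.
Distance 1: 5.
Distance 2: 4, 7.
Distance 3: 0.
Distance 4: 1 — contains 1.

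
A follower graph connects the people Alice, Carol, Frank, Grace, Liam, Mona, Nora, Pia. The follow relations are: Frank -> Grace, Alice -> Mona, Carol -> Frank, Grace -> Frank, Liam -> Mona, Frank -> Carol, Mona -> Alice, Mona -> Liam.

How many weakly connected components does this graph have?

4

From Alice: component {Alice, Liam, Mona}.
From Carol: component {Carol, Frank, Grace}.
From Nora: component {Nora}.
From Pia: component {Pia}.
That's 4 components.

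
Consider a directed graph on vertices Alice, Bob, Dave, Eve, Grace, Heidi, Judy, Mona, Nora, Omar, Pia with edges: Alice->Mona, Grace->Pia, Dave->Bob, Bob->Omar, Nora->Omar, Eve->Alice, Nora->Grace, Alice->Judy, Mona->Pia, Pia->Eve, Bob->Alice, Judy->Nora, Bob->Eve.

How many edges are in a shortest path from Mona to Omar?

6

Distance 0: Mona.
Distance 1: Pia.
Distance 2: Eve.
Distance 3: Alice.
Distance 4: Judy.
Distance 5: Nora.
Distance 6: Grace, Omar — contains Omar.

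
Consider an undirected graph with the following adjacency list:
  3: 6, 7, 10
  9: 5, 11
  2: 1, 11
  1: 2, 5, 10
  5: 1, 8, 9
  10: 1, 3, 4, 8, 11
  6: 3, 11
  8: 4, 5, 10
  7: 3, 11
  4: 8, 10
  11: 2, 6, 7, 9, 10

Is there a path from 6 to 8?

Explore from 6.
Distance 1: reach 3, 11.
Distance 2: reach 2, 7, 9, 10.
Distance 3: reach 1, 4, 5, 8.
Found 8.

Yes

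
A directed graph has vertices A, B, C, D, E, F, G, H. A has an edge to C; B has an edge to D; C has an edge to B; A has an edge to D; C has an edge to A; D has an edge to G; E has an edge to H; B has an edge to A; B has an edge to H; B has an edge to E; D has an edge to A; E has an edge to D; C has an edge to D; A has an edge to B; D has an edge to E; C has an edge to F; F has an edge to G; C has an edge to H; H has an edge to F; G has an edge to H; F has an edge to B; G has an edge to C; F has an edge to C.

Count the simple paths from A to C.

15

A→B→D→E→H→F→C
A→B→D→E→H→F→G→C
A→B→D→G→C
A→B→D→G→H→F→C
A→B→E→D→G→C
A→B→E→D→G→H→F→C
A→B→E→H→F→C
A→B→E→H→F→G→C
A→B→H→F→C
A→B→H→F→G→C
A→C
A→D→E→H→F→C
A→D→E→H→F→G→C
A→D→G→C
A→D→G→H→F→C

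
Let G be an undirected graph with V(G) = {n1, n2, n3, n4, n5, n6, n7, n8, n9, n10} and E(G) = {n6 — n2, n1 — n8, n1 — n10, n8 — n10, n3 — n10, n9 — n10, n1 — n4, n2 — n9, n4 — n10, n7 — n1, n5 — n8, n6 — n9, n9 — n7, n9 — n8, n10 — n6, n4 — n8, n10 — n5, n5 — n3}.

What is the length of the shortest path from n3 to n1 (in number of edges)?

Distance 0: n3.
Distance 1: n5, n10.
Distance 2: n1, n4, n6, n8, n9 — contains n1.

2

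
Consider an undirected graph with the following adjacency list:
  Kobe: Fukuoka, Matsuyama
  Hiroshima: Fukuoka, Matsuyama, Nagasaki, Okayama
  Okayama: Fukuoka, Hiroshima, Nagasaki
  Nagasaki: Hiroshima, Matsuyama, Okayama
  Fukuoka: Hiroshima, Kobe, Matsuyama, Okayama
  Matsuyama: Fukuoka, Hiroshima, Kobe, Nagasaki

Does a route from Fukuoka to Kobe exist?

Explore from Fukuoka.
Distance 1: reach Hiroshima, Kobe, Matsuyama, Okayama.
Found Kobe.

Yes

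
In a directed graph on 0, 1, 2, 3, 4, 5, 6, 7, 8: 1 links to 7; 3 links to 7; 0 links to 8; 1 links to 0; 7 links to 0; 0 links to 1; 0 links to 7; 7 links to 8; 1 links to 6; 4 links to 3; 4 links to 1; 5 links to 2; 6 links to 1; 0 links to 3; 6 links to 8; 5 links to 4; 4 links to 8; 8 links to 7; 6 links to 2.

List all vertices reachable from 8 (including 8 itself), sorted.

Start at 8.
Its neighbours: 7.
Then their neighbours: 0.
Then next layer: 1, 3.
Then next layer: 6.
Then next layer: 2.
Nothing further is reachable.

0, 1, 2, 3, 6, 7, 8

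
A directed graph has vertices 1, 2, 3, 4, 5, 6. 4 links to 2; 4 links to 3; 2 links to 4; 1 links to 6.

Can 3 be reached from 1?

No

Explore from 1.
Distance 1: reach 6.
The search from 1 is exhausted; no directed path reaches 3.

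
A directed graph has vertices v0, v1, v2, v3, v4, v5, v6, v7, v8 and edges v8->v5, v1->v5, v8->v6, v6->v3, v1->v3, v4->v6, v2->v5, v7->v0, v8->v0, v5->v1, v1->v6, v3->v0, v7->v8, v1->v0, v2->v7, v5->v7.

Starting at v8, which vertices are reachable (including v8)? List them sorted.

Start at v8.
Its neighbours: v0, v5, v6.
Then their neighbours: v1, v3, v7.
Nothing further is reachable.

v0, v1, v3, v5, v6, v7, v8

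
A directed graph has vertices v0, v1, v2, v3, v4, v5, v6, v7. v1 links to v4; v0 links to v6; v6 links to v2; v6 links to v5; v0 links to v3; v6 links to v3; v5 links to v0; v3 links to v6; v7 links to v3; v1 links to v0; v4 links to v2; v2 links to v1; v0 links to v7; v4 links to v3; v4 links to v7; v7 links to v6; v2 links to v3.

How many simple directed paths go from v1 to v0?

5

v1→v0
v1→v4→v2→v3→v6→v5→v0
v1→v4→v3→v6→v5→v0
v1→v4→v7→v3→v6→v5→v0
v1→v4→v7→v6→v5→v0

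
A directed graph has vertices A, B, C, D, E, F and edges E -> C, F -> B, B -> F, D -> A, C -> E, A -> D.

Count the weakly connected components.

From A: component {A, D}.
From B: component {B, F}.
From C: component {C, E}.
That's 3 components.

3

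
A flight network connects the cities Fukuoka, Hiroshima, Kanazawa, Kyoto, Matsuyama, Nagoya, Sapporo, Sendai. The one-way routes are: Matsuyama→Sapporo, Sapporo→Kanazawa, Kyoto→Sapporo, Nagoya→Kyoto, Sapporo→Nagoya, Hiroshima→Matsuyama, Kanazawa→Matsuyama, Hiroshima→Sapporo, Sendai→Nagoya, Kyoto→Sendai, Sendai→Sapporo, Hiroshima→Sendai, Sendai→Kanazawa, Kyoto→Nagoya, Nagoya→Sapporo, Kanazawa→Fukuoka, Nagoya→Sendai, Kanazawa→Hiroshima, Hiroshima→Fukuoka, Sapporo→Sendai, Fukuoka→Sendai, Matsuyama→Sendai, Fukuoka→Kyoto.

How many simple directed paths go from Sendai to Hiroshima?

4

Sendai→Kanazawa→Hiroshima
Sendai→Nagoya→Kyoto→Sapporo→Kanazawa→Hiroshima
Sendai→Nagoya→Sapporo→Kanazawa→Hiroshima
Sendai→Sapporo→Kanazawa→Hiroshima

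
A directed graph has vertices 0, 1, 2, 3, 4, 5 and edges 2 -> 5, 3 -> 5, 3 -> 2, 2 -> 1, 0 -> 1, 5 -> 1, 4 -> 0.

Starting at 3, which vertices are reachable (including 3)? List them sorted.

Start at 3.
Its neighbours: 2, 5.
Then their neighbours: 1.
Nothing further is reachable.

1, 2, 3, 5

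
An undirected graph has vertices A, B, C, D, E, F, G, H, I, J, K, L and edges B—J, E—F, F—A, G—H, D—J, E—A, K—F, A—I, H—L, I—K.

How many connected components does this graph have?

From A: component {A, E, F, I, K}.
From B: component {B, D, J}.
From C: component {C}.
From G: component {G, H, L}.
That's 4 components.

4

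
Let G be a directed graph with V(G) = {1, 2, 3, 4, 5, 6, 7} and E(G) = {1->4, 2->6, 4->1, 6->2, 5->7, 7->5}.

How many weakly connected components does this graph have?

4

From 1: component {1, 4}.
From 2: component {2, 6}.
From 3: component {3}.
From 5: component {5, 7}.
That's 4 components.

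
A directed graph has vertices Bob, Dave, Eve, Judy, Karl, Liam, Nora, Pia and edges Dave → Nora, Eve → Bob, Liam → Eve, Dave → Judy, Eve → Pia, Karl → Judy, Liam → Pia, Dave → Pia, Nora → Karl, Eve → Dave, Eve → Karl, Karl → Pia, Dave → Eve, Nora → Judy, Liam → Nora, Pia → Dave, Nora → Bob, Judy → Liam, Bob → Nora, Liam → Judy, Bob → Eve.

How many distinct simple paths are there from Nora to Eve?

7

Nora→Bob→Eve
Nora→Judy→Liam→Eve
Nora→Judy→Liam→Pia→Dave→Eve
Nora→Karl→Judy→Liam→Eve
Nora→Karl→Judy→Liam→Pia→Dave→Eve
Nora→Karl→Pia→Dave→Eve
Nora→Karl→Pia→Dave→Judy→Liam→Eve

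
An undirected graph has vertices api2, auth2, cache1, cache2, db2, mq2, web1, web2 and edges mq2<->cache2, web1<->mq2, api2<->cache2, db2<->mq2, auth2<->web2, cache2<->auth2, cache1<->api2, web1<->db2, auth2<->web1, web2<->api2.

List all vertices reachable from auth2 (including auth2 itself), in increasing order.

api2, auth2, cache1, cache2, db2, mq2, web1, web2

Start at auth2.
Its neighbours: cache2, web1, web2.
Then their neighbours: api2, db2, mq2.
Then next layer: cache1.
Every vertex is now reached.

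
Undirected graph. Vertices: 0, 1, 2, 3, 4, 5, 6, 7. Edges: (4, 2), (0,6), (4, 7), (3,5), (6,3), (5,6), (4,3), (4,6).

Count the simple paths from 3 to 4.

3–4
3–5–6–4
3–6–4

3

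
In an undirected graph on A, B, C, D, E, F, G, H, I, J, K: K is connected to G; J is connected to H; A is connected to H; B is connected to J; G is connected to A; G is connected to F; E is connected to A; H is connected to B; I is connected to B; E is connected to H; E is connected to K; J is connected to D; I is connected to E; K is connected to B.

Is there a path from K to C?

No

Explore from K.
Distance 1: reach B, E, G.
Distance 2: reach A, F, H, I, J.
Distance 3: reach D.
The search is exhausted without reaching C; it lies in a different component.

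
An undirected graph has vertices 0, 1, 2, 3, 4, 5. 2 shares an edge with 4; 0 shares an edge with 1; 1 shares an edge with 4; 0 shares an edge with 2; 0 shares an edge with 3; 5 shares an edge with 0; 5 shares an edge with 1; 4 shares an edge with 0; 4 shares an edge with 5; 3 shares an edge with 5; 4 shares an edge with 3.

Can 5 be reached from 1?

Explore from 1.
Distance 1: reach 0, 4, 5.
Found 5.

Yes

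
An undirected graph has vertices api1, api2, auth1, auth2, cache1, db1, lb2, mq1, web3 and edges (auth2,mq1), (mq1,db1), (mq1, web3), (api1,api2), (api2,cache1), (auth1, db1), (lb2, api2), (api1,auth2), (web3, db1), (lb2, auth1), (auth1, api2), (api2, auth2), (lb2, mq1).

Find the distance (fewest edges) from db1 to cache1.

Distance 0: db1.
Distance 1: auth1, mq1, web3.
Distance 2: api2, auth2, lb2.
Distance 3: api1, cache1 — contains cache1.

3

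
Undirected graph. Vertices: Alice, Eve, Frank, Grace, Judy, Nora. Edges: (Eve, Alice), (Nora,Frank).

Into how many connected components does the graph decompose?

4

From Alice: component {Alice, Eve}.
From Frank: component {Frank, Nora}.
From Grace: component {Grace}.
From Judy: component {Judy}.
That's 4 components.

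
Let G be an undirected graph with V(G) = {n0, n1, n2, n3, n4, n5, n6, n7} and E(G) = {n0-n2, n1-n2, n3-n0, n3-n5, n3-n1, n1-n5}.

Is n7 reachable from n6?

No

n6 has no edges, so nothing is reachable from it.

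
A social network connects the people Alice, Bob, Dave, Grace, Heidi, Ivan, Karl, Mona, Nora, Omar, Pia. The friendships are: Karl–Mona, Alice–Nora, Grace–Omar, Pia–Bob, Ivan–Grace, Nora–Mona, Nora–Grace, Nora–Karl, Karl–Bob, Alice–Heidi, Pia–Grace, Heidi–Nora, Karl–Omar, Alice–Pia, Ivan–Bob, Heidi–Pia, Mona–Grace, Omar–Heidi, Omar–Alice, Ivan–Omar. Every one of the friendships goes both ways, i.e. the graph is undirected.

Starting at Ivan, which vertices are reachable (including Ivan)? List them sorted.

Alice, Bob, Grace, Heidi, Ivan, Karl, Mona, Nora, Omar, Pia

Start at Ivan.
Its neighbours: Bob, Grace, Omar.
Then their neighbours: Alice, Heidi, Karl, Mona, Nora, Pia.
Nothing further is reachable.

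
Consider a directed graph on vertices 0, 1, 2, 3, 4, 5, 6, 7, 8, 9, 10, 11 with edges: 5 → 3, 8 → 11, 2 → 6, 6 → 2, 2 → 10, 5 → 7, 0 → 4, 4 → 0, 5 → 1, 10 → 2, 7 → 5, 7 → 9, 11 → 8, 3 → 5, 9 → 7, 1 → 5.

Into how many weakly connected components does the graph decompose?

From 0: component {0, 4}.
From 1: component {1, 3, 5, 7, 9}.
From 2: component {2, 6, 10}.
From 8: component {8, 11}.
That's 4 components.

4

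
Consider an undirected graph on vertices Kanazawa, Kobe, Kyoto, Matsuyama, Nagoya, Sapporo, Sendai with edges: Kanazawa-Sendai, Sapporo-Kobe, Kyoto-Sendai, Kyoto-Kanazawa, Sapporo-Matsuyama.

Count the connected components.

3

From Kanazawa: component {Kanazawa, Kyoto, Sendai}.
From Kobe: component {Kobe, Matsuyama, Sapporo}.
From Nagoya: component {Nagoya}.
That's 3 components.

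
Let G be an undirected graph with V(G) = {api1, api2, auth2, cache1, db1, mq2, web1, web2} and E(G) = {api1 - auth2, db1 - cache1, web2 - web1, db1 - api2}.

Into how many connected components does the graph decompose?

4

From api1: component {api1, auth2}.
From api2: component {api2, cache1, db1}.
From mq2: component {mq2}.
From web1: component {web1, web2}.
That's 4 components.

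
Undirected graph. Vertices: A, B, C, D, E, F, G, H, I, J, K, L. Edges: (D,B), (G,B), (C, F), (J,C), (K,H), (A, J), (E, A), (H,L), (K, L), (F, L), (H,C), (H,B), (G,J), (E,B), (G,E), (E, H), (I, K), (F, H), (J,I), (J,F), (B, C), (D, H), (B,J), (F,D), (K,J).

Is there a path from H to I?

Explore from H.
Distance 1: reach B, C, D, E, F, K, L.
Distance 2: reach A, G, I, J.
Found I.

Yes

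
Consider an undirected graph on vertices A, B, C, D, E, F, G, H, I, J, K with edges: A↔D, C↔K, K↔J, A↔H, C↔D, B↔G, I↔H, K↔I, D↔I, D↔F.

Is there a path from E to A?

E has no edges, so nothing is reachable from it.

No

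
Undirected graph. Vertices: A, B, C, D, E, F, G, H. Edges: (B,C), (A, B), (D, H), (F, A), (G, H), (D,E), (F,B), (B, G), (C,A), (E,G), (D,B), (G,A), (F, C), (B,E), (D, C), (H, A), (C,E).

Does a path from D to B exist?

Explore from D.
Distance 1: reach B, C, E, H.
Found B.

Yes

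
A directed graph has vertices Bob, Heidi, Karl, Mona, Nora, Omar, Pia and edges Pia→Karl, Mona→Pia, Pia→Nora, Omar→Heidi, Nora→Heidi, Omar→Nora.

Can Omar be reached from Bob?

No

Bob has no outgoing edges, so nothing is reachable from it.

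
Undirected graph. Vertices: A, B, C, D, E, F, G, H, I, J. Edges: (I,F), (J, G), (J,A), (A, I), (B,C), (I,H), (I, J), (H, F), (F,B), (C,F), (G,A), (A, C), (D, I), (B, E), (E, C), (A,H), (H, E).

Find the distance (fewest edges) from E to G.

3

Distance 0: E.
Distance 1: B, C, H.
Distance 2: A, F, I.
Distance 3: D, G, J — contains G.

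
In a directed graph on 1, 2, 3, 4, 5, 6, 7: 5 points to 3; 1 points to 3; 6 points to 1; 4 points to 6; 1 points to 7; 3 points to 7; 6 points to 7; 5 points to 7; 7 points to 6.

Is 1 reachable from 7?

Explore from 7.
Distance 1: reach 6.
Distance 2: reach 1.
Found 1.

Yes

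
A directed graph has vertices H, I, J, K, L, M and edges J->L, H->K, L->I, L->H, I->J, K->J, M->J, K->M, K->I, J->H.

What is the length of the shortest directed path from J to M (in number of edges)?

3

Distance 0: J.
Distance 1: H, L.
Distance 2: I, K.
Distance 3: M — contains M.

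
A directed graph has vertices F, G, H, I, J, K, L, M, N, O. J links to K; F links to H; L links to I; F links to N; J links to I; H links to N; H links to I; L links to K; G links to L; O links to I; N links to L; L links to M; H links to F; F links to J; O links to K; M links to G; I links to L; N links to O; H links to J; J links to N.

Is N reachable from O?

No

Explore from O.
Distance 1: reach I, K.
Distance 2: reach L.
Distance 3: reach M.
Distance 4: reach G.
The search from O is exhausted; no directed path reaches N.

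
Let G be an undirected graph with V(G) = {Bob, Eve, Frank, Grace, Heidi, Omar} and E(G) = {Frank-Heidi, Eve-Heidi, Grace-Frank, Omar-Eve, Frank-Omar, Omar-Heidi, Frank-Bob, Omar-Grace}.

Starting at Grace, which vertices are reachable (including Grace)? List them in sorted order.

Bob, Eve, Frank, Grace, Heidi, Omar

Start at Grace.
Its neighbours: Frank, Omar.
Then their neighbours: Bob, Eve, Heidi.
Every vertex is now reached.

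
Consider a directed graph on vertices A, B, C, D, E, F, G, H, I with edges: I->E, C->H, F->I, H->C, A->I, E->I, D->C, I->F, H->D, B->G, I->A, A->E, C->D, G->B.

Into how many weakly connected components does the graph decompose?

3

From A: component {A, E, F, I}.
From B: component {B, G}.
From C: component {C, D, H}.
That's 3 components.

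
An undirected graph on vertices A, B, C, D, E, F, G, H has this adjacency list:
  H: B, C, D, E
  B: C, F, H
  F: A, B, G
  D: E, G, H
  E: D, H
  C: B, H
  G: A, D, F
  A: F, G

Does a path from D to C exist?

Yes

Explore from D.
Distance 1: reach E, G, H.
Distance 2: reach A, B, C, F.
Found C.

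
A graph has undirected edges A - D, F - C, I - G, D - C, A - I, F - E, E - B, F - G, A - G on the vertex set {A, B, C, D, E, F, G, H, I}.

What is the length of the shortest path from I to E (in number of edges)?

Distance 0: I.
Distance 1: A, G.
Distance 2: D, F.
Distance 3: C, E — contains E.

3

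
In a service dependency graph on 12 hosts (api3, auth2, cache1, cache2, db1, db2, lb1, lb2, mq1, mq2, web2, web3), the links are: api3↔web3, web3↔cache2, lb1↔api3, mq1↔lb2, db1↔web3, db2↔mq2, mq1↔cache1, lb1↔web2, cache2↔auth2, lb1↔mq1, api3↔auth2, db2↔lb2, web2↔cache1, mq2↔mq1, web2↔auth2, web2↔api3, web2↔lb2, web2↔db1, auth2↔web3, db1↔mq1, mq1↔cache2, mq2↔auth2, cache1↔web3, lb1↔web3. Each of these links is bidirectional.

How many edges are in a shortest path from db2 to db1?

3

Distance 0: db2.
Distance 1: lb2, mq2.
Distance 2: auth2, mq1, web2.
Distance 3: api3, cache1, cache2, db1, lb1, web3 — contains db1.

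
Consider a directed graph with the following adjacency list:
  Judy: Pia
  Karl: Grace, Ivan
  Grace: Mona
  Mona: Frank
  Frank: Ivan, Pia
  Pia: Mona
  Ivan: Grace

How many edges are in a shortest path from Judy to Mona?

2

Distance 0: Judy.
Distance 1: Pia.
Distance 2: Mona — contains Mona.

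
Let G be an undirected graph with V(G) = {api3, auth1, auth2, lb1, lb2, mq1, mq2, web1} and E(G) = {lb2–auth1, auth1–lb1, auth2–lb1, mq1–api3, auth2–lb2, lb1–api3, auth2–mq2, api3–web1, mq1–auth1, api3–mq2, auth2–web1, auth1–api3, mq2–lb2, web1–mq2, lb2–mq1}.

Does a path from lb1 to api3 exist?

Explore from lb1.
Distance 1: reach api3, auth1, auth2.
Found api3.

Yes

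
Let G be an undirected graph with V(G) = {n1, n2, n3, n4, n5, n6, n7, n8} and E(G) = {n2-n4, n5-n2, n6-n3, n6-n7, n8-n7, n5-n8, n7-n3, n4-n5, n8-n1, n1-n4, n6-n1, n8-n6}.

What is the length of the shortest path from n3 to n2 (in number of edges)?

Distance 0: n3.
Distance 1: n6, n7.
Distance 2: n1, n8.
Distance 3: n4, n5.
Distance 4: n2 — contains n2.

4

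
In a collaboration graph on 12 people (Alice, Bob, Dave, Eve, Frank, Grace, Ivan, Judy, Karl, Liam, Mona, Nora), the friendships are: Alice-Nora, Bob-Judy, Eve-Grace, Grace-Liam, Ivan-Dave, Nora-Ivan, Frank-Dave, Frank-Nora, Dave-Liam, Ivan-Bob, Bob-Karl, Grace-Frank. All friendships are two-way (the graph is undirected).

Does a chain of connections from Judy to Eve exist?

Yes

Explore from Judy.
Distance 1: reach Bob.
Distance 2: reach Ivan, Karl.
Distance 3: reach Dave, Nora.
Distance 4: reach Alice, Frank, Liam.
Distance 5: reach Grace.
Distance 6: reach Eve.
Found Eve.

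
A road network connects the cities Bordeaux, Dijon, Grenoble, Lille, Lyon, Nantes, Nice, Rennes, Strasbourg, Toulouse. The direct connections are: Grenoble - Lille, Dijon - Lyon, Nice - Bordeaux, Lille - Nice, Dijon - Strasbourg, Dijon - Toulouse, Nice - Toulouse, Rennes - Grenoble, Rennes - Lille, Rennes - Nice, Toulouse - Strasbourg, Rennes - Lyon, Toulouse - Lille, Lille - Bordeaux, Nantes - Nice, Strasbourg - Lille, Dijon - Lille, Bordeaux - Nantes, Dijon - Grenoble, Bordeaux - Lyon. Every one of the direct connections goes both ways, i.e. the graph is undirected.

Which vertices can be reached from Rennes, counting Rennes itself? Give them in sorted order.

Bordeaux, Dijon, Grenoble, Lille, Lyon, Nantes, Nice, Rennes, Strasbourg, Toulouse

Start at Rennes.
Its neighbours: Grenoble, Lille, Lyon, Nice.
Then their neighbours: Bordeaux, Dijon, Nantes, Strasbourg, Toulouse.
Every vertex is now reached.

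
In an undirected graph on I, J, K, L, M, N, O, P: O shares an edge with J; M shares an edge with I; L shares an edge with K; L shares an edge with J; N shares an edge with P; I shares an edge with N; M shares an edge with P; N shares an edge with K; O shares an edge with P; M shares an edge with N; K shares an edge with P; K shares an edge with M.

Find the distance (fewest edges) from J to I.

Distance 0: J.
Distance 1: L, O.
Distance 2: K, P.
Distance 3: M, N.
Distance 4: I — contains I.

4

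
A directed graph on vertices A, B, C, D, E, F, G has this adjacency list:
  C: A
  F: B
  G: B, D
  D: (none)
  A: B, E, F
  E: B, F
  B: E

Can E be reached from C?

Yes

Explore from C.
Distance 1: reach A.
Distance 2: reach B, E, F.
Found E.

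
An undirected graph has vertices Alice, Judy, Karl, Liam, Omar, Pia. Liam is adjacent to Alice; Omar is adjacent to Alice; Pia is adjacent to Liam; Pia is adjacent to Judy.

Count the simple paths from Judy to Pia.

1

Judy–Pia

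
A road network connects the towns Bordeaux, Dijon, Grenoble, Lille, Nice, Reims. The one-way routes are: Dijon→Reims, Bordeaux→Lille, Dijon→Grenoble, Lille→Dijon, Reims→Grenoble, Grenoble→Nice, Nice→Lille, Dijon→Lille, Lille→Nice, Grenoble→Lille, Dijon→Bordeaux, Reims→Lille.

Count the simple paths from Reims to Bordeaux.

3

Reims→Grenoble→Lille→Dijon→Bordeaux
Reims→Grenoble→Nice→Lille→Dijon→Bordeaux
Reims→Lille→Dijon→Bordeaux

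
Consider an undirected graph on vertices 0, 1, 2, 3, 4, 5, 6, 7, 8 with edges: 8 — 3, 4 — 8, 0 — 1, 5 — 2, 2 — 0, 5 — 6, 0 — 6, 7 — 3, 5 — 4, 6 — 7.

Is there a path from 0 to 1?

Explore from 0.
Distance 1: reach 1, 2, 6.
Found 1.

Yes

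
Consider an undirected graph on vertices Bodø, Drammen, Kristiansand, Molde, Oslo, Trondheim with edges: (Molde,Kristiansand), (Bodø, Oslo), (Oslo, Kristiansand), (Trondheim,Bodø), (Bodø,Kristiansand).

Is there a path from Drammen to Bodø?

No

Drammen has no edges, so nothing is reachable from it.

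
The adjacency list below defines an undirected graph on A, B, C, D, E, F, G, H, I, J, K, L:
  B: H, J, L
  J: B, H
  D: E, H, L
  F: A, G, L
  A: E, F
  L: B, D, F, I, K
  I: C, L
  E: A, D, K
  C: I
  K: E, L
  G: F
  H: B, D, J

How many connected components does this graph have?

From A: component {A, B, C, D, E, F, G, H, I, J, K, L}.
That's 1 component.

1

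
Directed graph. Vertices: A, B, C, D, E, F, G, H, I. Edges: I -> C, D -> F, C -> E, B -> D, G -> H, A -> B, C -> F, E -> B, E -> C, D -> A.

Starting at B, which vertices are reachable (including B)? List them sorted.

A, B, D, F

Start at B.
Its neighbours: D.
Then their neighbours: A, F.
Nothing further is reachable.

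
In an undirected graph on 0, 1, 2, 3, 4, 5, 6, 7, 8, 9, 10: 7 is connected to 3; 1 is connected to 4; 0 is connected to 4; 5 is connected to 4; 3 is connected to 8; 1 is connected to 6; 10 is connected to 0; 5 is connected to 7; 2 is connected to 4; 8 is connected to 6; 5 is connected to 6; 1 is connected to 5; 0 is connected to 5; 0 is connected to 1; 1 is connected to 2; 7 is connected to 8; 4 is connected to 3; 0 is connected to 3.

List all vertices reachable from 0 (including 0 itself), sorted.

0, 1, 2, 3, 4, 5, 6, 7, 8, 10

Start at 0.
Its neighbours: 1, 3, 4, 5, 10.
Then their neighbours: 2, 6, 7, 8.
Nothing further is reachable.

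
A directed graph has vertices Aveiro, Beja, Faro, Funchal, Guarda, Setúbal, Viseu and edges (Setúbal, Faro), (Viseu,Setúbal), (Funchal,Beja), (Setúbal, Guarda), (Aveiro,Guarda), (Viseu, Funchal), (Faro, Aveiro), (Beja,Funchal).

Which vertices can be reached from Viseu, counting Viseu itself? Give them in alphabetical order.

Aveiro, Beja, Faro, Funchal, Guarda, Setúbal, Viseu

Start at Viseu.
Its neighbours: Funchal, Setúbal.
Then their neighbours: Beja, Faro, Guarda.
Then next layer: Aveiro.
Every vertex is now reached.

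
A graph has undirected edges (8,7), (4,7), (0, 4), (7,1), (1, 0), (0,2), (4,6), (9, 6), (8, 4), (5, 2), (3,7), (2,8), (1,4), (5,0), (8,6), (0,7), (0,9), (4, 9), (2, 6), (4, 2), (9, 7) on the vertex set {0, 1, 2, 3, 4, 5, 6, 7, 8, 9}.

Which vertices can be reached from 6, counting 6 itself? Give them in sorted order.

Start at 6.
Its neighbours: 2, 4, 8, 9.
Then their neighbours: 0, 1, 5, 7.
Then next layer: 3.
Every vertex is now reached.

0, 1, 2, 3, 4, 5, 6, 7, 8, 9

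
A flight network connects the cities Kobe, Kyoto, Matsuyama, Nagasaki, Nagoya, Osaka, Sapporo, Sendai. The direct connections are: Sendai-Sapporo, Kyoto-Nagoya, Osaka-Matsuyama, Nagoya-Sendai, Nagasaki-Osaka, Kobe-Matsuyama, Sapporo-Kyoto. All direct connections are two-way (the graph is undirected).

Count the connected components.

From Kobe: component {Kobe, Matsuyama, Nagasaki, Osaka}.
From Kyoto: component {Kyoto, Nagoya, Sapporo, Sendai}.
That's 2 components.

2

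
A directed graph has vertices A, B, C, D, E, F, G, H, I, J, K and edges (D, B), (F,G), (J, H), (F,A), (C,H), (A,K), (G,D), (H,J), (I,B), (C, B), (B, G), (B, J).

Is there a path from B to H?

Explore from B.
Distance 1: reach G, J.
Distance 2: reach D, H.
Found H.

Yes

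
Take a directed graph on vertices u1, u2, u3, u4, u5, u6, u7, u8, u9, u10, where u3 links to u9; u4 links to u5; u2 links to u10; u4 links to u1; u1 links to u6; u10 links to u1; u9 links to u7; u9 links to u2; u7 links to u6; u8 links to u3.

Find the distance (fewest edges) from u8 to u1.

Distance 0: u8.
Distance 1: u3.
Distance 2: u9.
Distance 3: u2, u7.
Distance 4: u6, u10.
Distance 5: u1 — contains u1.

5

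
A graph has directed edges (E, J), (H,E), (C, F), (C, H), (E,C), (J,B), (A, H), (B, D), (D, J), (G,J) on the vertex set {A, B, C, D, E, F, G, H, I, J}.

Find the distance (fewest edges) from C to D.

5

Distance 0: C.
Distance 1: F, H.
Distance 2: E.
Distance 3: J.
Distance 4: B.
Distance 5: D — contains D.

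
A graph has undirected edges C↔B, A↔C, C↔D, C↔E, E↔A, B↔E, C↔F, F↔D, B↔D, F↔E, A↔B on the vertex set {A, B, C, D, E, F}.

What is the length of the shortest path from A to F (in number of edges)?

2

Distance 0: A.
Distance 1: B, C, E.
Distance 2: D, F — contains F.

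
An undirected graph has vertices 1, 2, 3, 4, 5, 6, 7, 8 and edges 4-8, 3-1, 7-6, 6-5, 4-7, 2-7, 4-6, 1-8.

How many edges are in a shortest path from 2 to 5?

3

Distance 0: 2.
Distance 1: 7.
Distance 2: 4, 6.
Distance 3: 5, 8 — contains 5.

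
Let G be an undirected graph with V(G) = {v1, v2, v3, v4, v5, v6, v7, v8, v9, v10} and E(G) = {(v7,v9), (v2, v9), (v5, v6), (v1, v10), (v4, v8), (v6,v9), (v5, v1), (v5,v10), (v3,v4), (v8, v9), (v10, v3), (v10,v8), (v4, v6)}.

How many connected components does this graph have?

1

From v1: component {v1, v2, v3, v4, v5, v6, v7, v8, v9, v10}.
That's 1 component.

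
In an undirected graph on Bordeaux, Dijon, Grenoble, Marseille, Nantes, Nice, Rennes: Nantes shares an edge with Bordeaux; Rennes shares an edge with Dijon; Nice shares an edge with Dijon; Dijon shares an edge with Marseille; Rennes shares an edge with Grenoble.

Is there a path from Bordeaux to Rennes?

Explore from Bordeaux.
Distance 1: reach Nantes.
The search is exhausted without reaching Rennes; it lies in a different component.

No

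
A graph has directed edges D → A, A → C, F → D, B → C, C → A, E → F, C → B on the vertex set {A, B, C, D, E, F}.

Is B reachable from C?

Explore from C.
Distance 1: reach A, B.
Found B.

Yes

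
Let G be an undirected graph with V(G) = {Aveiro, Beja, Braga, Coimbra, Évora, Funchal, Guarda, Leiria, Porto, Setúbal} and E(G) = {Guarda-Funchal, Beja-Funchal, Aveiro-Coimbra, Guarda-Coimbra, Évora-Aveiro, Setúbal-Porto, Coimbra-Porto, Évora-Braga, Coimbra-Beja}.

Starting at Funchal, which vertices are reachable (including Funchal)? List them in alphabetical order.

Start at Funchal.
Its neighbours: Beja, Guarda.
Then their neighbours: Coimbra.
Then next layer: Aveiro, Porto.
Then next layer: Évora, Setúbal.
Then next layer: Braga.
Nothing further is reachable.

Aveiro, Beja, Braga, Coimbra, Évora, Funchal, Guarda, Porto, Setúbal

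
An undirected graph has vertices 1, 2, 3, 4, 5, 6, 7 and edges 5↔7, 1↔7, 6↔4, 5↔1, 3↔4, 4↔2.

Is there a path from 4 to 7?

No

Explore from 4.
Distance 1: reach 2, 3, 6.
The search is exhausted without reaching 7; it lies in a different component.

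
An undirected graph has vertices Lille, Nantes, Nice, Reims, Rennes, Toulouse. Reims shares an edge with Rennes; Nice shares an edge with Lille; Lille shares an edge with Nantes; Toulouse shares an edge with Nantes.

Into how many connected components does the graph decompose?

2

From Lille: component {Lille, Nantes, Nice, Toulouse}.
From Reims: component {Reims, Rennes}.
That's 2 components.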